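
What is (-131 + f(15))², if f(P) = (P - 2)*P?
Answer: 4096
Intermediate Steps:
f(P) = P*(-2 + P) (f(P) = (-2 + P)*P = P*(-2 + P))
(-131 + f(15))² = (-131 + 15*(-2 + 15))² = (-131 + 15*13)² = (-131 + 195)² = 64² = 4096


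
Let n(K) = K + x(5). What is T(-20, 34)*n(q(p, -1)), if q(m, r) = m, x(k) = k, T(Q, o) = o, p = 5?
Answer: 340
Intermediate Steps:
n(K) = 5 + K (n(K) = K + 5 = 5 + K)
T(-20, 34)*n(q(p, -1)) = 34*(5 + 5) = 34*10 = 340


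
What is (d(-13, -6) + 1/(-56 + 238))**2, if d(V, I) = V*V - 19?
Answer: 745344601/33124 ≈ 22502.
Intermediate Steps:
d(V, I) = -19 + V**2 (d(V, I) = V**2 - 19 = -19 + V**2)
(d(-13, -6) + 1/(-56 + 238))**2 = ((-19 + (-13)**2) + 1/(-56 + 238))**2 = ((-19 + 169) + 1/182)**2 = (150 + 1/182)**2 = (27301/182)**2 = 745344601/33124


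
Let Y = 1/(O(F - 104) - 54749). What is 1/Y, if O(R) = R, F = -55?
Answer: -54908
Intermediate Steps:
Y = -1/54908 (Y = 1/((-55 - 104) - 54749) = 1/(-159 - 54749) = 1/(-54908) = -1/54908 ≈ -1.8212e-5)
1/Y = 1/(-1/54908) = -54908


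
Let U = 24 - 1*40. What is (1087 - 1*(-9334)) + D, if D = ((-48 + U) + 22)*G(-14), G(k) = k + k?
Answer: 11597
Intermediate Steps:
U = -16 (U = 24 - 40 = -16)
G(k) = 2*k
D = 1176 (D = ((-48 - 16) + 22)*(2*(-14)) = (-64 + 22)*(-28) = -42*(-28) = 1176)
(1087 - 1*(-9334)) + D = (1087 - 1*(-9334)) + 1176 = (1087 + 9334) + 1176 = 10421 + 1176 = 11597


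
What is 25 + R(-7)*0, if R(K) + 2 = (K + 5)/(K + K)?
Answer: 25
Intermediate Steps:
R(K) = -2 + (5 + K)/(2*K) (R(K) = -2 + (K + 5)/(K + K) = -2 + (5 + K)/((2*K)) = -2 + (5 + K)*(1/(2*K)) = -2 + (5 + K)/(2*K))
25 + R(-7)*0 = 25 + ((½)*(5 - 3*(-7))/(-7))*0 = 25 + ((½)*(-⅐)*(5 + 21))*0 = 25 + ((½)*(-⅐)*26)*0 = 25 - 13/7*0 = 25 + 0 = 25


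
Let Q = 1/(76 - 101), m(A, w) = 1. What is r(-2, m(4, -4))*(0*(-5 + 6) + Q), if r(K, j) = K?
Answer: 2/25 ≈ 0.080000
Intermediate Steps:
Q = -1/25 (Q = 1/(-25) = -1/25 ≈ -0.040000)
r(-2, m(4, -4))*(0*(-5 + 6) + Q) = -2*(0*(-5 + 6) - 1/25) = -2*(0*1 - 1/25) = -2*(0 - 1/25) = -2*(-1/25) = 2/25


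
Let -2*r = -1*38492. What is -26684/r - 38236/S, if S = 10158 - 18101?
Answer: 261969522/76435489 ≈ 3.4273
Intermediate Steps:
S = -7943
r = 19246 (r = -(-1)*38492/2 = -½*(-38492) = 19246)
-26684/r - 38236/S = -26684/19246 - 38236/(-7943) = -26684*1/19246 - 38236*(-1/7943) = -13342/9623 + 38236/7943 = 261969522/76435489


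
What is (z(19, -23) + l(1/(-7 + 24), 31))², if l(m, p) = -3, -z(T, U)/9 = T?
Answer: 30276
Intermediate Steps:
z(T, U) = -9*T
(z(19, -23) + l(1/(-7 + 24), 31))² = (-9*19 - 3)² = (-171 - 3)² = (-174)² = 30276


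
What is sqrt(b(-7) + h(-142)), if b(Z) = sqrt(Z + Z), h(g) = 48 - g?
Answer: sqrt(190 + I*sqrt(14)) ≈ 13.785 + 0.1357*I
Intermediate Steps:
b(Z) = sqrt(2)*sqrt(Z) (b(Z) = sqrt(2*Z) = sqrt(2)*sqrt(Z))
sqrt(b(-7) + h(-142)) = sqrt(sqrt(2)*sqrt(-7) + (48 - 1*(-142))) = sqrt(sqrt(2)*(I*sqrt(7)) + (48 + 142)) = sqrt(I*sqrt(14) + 190) = sqrt(190 + I*sqrt(14))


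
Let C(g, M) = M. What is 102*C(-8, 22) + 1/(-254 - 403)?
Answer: 1474307/657 ≈ 2244.0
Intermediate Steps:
102*C(-8, 22) + 1/(-254 - 403) = 102*22 + 1/(-254 - 403) = 2244 + 1/(-657) = 2244 - 1/657 = 1474307/657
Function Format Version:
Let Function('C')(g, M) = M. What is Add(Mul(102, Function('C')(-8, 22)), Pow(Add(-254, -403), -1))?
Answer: Rational(1474307, 657) ≈ 2244.0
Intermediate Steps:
Add(Mul(102, Function('C')(-8, 22)), Pow(Add(-254, -403), -1)) = Add(Mul(102, 22), Pow(Add(-254, -403), -1)) = Add(2244, Pow(-657, -1)) = Add(2244, Rational(-1, 657)) = Rational(1474307, 657)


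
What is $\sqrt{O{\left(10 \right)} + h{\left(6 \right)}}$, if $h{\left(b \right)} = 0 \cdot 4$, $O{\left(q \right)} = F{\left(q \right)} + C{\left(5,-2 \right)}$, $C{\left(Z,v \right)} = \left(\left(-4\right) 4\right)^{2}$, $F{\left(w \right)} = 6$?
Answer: $\sqrt{262} \approx 16.186$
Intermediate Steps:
$C{\left(Z,v \right)} = 256$ ($C{\left(Z,v \right)} = \left(-16\right)^{2} = 256$)
$O{\left(q \right)} = 262$ ($O{\left(q \right)} = 6 + 256 = 262$)
$h{\left(b \right)} = 0$
$\sqrt{O{\left(10 \right)} + h{\left(6 \right)}} = \sqrt{262 + 0} = \sqrt{262}$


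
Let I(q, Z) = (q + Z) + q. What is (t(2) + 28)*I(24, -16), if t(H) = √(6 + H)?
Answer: 896 + 64*√2 ≈ 986.51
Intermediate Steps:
I(q, Z) = Z + 2*q (I(q, Z) = (Z + q) + q = Z + 2*q)
(t(2) + 28)*I(24, -16) = (√(6 + 2) + 28)*(-16 + 2*24) = (√8 + 28)*(-16 + 48) = (2*√2 + 28)*32 = (28 + 2*√2)*32 = 896 + 64*√2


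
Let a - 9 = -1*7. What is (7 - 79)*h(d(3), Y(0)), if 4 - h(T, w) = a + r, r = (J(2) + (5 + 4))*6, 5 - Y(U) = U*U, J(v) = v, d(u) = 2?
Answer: 4608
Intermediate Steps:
Y(U) = 5 - U² (Y(U) = 5 - U*U = 5 - U²)
a = 2 (a = 9 - 1*7 = 9 - 7 = 2)
r = 66 (r = (2 + (5 + 4))*6 = (2 + 9)*6 = 11*6 = 66)
h(T, w) = -64 (h(T, w) = 4 - (2 + 66) = 4 - 1*68 = 4 - 68 = -64)
(7 - 79)*h(d(3), Y(0)) = (7 - 79)*(-64) = -72*(-64) = 4608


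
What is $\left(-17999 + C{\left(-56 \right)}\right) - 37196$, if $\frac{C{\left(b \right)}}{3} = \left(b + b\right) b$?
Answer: $-36379$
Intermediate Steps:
$C{\left(b \right)} = 6 b^{2}$ ($C{\left(b \right)} = 3 \left(b + b\right) b = 3 \cdot 2 b b = 3 \cdot 2 b^{2} = 6 b^{2}$)
$\left(-17999 + C{\left(-56 \right)}\right) - 37196 = \left(-17999 + 6 \left(-56\right)^{2}\right) - 37196 = \left(-17999 + 6 \cdot 3136\right) - 37196 = \left(-17999 + 18816\right) - 37196 = 817 - 37196 = -36379$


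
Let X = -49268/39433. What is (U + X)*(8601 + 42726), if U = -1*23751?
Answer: -48074020542477/39433 ≈ -1.2191e+9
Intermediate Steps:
X = -49268/39433 (X = -49268*1/39433 = -49268/39433 ≈ -1.2494)
U = -23751
(U + X)*(8601 + 42726) = (-23751 - 49268/39433)*(8601 + 42726) = -936622451/39433*51327 = -48074020542477/39433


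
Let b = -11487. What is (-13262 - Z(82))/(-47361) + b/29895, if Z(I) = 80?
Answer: -48392239/471952365 ≈ -0.10254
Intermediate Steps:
(-13262 - Z(82))/(-47361) + b/29895 = (-13262 - 1*80)/(-47361) - 11487/29895 = (-13262 - 80)*(-1/47361) - 11487*1/29895 = -13342*(-1/47361) - 3829/9965 = 13342/47361 - 3829/9965 = -48392239/471952365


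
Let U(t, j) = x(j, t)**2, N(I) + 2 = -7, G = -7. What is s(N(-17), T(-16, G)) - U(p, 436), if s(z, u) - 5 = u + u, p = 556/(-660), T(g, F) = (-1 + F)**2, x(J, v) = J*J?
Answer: -36136489083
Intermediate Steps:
x(J, v) = J**2
N(I) = -9 (N(I) = -2 - 7 = -9)
p = -139/165 (p = 556*(-1/660) = -139/165 ≈ -0.84242)
s(z, u) = 5 + 2*u (s(z, u) = 5 + (u + u) = 5 + 2*u)
U(t, j) = j**4 (U(t, j) = (j**2)**2 = j**4)
s(N(-17), T(-16, G)) - U(p, 436) = (5 + 2*(-1 - 7)**2) - 1*436**4 = (5 + 2*(-8)**2) - 1*36136489216 = (5 + 2*64) - 36136489216 = (5 + 128) - 36136489216 = 133 - 36136489216 = -36136489083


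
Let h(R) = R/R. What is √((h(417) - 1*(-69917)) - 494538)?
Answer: 6*I*√11795 ≈ 651.63*I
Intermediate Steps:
h(R) = 1
√((h(417) - 1*(-69917)) - 494538) = √((1 - 1*(-69917)) - 494538) = √((1 + 69917) - 494538) = √(69918 - 494538) = √(-424620) = 6*I*√11795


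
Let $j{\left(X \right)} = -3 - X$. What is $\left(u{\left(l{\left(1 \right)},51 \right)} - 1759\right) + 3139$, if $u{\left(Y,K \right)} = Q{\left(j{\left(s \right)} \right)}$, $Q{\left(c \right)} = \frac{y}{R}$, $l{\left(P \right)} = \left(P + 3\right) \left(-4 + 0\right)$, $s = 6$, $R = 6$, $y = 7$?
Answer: $\frac{8287}{6} \approx 1381.2$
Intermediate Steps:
$l{\left(P \right)} = -12 - 4 P$ ($l{\left(P \right)} = \left(3 + P\right) \left(-4\right) = -12 - 4 P$)
$Q{\left(c \right)} = \frac{7}{6}$
$u{\left(Y,K \right)} = \frac{7}{6}$
$\left(u{\left(l{\left(1 \right)},51 \right)} - 1759\right) + 3139 = \left(\frac{7}{6} - 1759\right) + 3139 = - \frac{10547}{6} + 3139 = \frac{8287}{6}$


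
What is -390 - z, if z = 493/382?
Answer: -149473/382 ≈ -391.29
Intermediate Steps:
z = 493/382 (z = 493*(1/382) = 493/382 ≈ 1.2906)
-390 - z = -390 - 1*493/382 = -390 - 493/382 = -149473/382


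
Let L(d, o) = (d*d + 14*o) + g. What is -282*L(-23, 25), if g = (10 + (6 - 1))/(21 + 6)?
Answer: -744104/3 ≈ -2.4803e+5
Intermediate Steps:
g = 5/9 (g = (10 + 5)/27 = 15*(1/27) = 5/9 ≈ 0.55556)
L(d, o) = 5/9 + d**2 + 14*o (L(d, o) = (d*d + 14*o) + 5/9 = (d**2 + 14*o) + 5/9 = 5/9 + d**2 + 14*o)
-282*L(-23, 25) = -282*(5/9 + (-23)**2 + 14*25) = -282*(5/9 + 529 + 350) = -282*7916/9 = -744104/3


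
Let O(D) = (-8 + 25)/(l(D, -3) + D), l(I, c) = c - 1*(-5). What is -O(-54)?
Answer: 17/52 ≈ 0.32692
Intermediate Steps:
l(I, c) = 5 + c (l(I, c) = c + 5 = 5 + c)
O(D) = 17/(2 + D) (O(D) = (-8 + 25)/((5 - 3) + D) = 17/(2 + D))
-O(-54) = -17/(2 - 54) = -17/(-52) = -17*(-1)/52 = -1*(-17/52) = 17/52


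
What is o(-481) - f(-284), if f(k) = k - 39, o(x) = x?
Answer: -158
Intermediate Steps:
f(k) = -39 + k
o(-481) - f(-284) = -481 - (-39 - 284) = -481 - 1*(-323) = -481 + 323 = -158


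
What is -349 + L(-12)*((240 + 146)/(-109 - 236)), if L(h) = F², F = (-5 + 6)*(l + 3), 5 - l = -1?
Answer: -50557/115 ≈ -439.63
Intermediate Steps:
l = 6 (l = 5 - 1*(-1) = 5 + 1 = 6)
F = 9 (F = (-5 + 6)*(6 + 3) = 1*9 = 9)
L(h) = 81 (L(h) = 9² = 81)
-349 + L(-12)*((240 + 146)/(-109 - 236)) = -349 + 81*((240 + 146)/(-109 - 236)) = -349 + 81*(386/(-345)) = -349 + 81*(386*(-1/345)) = -349 + 81*(-386/345) = -349 - 10422/115 = -50557/115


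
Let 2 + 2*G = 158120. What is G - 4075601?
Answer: -3996542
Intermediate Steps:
G = 79059 (G = -1 + (1/2)*158120 = -1 + 79060 = 79059)
G - 4075601 = 79059 - 4075601 = -3996542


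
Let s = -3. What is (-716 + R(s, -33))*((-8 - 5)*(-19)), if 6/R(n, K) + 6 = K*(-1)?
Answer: -1591174/9 ≈ -1.7680e+5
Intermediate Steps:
R(n, K) = 6/(-6 - K) (R(n, K) = 6/(-6 + K*(-1)) = 6/(-6 - K))
(-716 + R(s, -33))*((-8 - 5)*(-19)) = (-716 - 6/(6 - 33))*((-8 - 5)*(-19)) = (-716 - 6/(-27))*(-13*(-19)) = (-716 - 6*(-1/27))*247 = (-716 + 2/9)*247 = -6442/9*247 = -1591174/9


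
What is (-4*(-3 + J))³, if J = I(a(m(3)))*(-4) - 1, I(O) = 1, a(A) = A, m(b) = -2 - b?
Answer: 32768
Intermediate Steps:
J = -5 (J = 1*(-4) - 1 = -4 - 1 = -5)
(-4*(-3 + J))³ = (-4*(-3 - 5))³ = (-4*(-8))³ = 32³ = 32768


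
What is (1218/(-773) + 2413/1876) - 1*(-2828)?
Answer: 4100598825/1450148 ≈ 2827.7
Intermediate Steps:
(1218/(-773) + 2413/1876) - 1*(-2828) = (1218*(-1/773) + 2413*(1/1876)) + 2828 = (-1218/773 + 2413/1876) + 2828 = -419719/1450148 + 2828 = 4100598825/1450148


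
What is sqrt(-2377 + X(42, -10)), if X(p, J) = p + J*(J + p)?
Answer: 3*I*sqrt(295) ≈ 51.527*I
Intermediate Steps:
sqrt(-2377 + X(42, -10)) = sqrt(-2377 + (42 + (-10)**2 - 10*42)) = sqrt(-2377 + (42 + 100 - 420)) = sqrt(-2377 - 278) = sqrt(-2655) = 3*I*sqrt(295)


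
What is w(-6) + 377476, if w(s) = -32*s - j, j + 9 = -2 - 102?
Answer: 377781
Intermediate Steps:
j = -113 (j = -9 + (-2 - 102) = -9 - 104 = -113)
w(s) = 113 - 32*s (w(s) = -32*s - 1*(-113) = -32*s + 113 = 113 - 32*s)
w(-6) + 377476 = (113 - 32*(-6)) + 377476 = (113 + 192) + 377476 = 305 + 377476 = 377781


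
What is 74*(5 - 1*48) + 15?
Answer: -3167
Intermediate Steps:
74*(5 - 1*48) + 15 = 74*(5 - 48) + 15 = 74*(-43) + 15 = -3182 + 15 = -3167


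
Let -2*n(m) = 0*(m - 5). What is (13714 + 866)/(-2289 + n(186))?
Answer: -4860/763 ≈ -6.3696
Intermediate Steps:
n(m) = 0 (n(m) = -0*(m - 5) = -0*(-5 + m) = -½*0 = 0)
(13714 + 866)/(-2289 + n(186)) = (13714 + 866)/(-2289 + 0) = 14580/(-2289) = 14580*(-1/2289) = -4860/763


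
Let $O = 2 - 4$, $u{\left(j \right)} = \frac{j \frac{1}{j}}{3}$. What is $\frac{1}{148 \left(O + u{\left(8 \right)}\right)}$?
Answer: $- \frac{3}{740} \approx -0.0040541$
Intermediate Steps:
$u{\left(j \right)} = \frac{1}{3}$ ($u{\left(j \right)} = 1 \cdot \frac{1}{3} = \frac{1}{3}$)
$O = -2$ ($O = 2 - 4 = -2$)
$\frac{1}{148 \left(O + u{\left(8 \right)}\right)} = \frac{1}{148 \left(-2 + \frac{1}{3}\right)} = \frac{1}{148 \left(- \frac{5}{3}\right)} = \frac{1}{- \frac{740}{3}} = - \frac{3}{740}$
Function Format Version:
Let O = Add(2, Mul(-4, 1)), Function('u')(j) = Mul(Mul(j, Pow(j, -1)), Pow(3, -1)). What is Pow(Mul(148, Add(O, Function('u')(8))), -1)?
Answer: Rational(-3, 740) ≈ -0.0040541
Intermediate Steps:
Function('u')(j) = Rational(1, 3) (Function('u')(j) = Mul(1, Rational(1, 3)) = Rational(1, 3))
O = -2 (O = Add(2, -4) = -2)
Pow(Mul(148, Add(O, Function('u')(8))), -1) = Pow(Mul(148, Add(-2, Rational(1, 3))), -1) = Pow(Mul(148, Rational(-5, 3)), -1) = Pow(Rational(-740, 3), -1) = Rational(-3, 740)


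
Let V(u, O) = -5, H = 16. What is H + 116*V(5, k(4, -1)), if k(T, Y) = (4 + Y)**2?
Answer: -564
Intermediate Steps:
H + 116*V(5, k(4, -1)) = 16 + 116*(-5) = 16 - 580 = -564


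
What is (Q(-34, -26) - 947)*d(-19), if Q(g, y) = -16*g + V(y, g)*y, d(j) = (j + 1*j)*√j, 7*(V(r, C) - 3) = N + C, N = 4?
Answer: 98306*I*√19/7 ≈ 61215.0*I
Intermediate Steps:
V(r, C) = 25/7 + C/7 (V(r, C) = 3 + (4 + C)/7 = 3 + (4/7 + C/7) = 25/7 + C/7)
d(j) = 2*j^(3/2) (d(j) = (j + j)*√j = (2*j)*√j = 2*j^(3/2))
Q(g, y) = -16*g + y*(25/7 + g/7) (Q(g, y) = -16*g + (25/7 + g/7)*y = -16*g + y*(25/7 + g/7))
(Q(-34, -26) - 947)*d(-19) = ((-16*(-34) + (⅐)*(-26)*(25 - 34)) - 947)*(2*(-19)^(3/2)) = ((544 + (⅐)*(-26)*(-9)) - 947)*(2*(-19*I*√19)) = ((544 + 234/7) - 947)*(-38*I*√19) = (4042/7 - 947)*(-38*I*√19) = -(-98306)*I*√19/7 = 98306*I*√19/7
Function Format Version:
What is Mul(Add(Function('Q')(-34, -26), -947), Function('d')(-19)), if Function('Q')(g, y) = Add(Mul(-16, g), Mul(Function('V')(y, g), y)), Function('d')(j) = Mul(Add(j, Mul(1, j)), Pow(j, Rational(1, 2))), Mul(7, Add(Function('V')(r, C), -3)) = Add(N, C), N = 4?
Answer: Mul(Rational(98306, 7), I, Pow(19, Rational(1, 2))) ≈ Mul(61215., I)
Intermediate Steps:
Function('V')(r, C) = Add(Rational(25, 7), Mul(Rational(1, 7), C)) (Function('V')(r, C) = Add(3, Mul(Rational(1, 7), Add(4, C))) = Add(3, Add(Rational(4, 7), Mul(Rational(1, 7), C))) = Add(Rational(25, 7), Mul(Rational(1, 7), C)))
Function('d')(j) = Mul(2, Pow(j, Rational(3, 2))) (Function('d')(j) = Mul(Add(j, j), Pow(j, Rational(1, 2))) = Mul(Mul(2, j), Pow(j, Rational(1, 2))) = Mul(2, Pow(j, Rational(3, 2))))
Function('Q')(g, y) = Add(Mul(-16, g), Mul(y, Add(Rational(25, 7), Mul(Rational(1, 7), g)))) (Function('Q')(g, y) = Add(Mul(-16, g), Mul(Add(Rational(25, 7), Mul(Rational(1, 7), g)), y)) = Add(Mul(-16, g), Mul(y, Add(Rational(25, 7), Mul(Rational(1, 7), g)))))
Mul(Add(Function('Q')(-34, -26), -947), Function('d')(-19)) = Mul(Add(Add(Mul(-16, -34), Mul(Rational(1, 7), -26, Add(25, -34))), -947), Mul(2, Pow(-19, Rational(3, 2)))) = Mul(Add(Add(544, Mul(Rational(1, 7), -26, -9)), -947), Mul(2, Mul(-19, I, Pow(19, Rational(1, 2))))) = Mul(Add(Add(544, Rational(234, 7)), -947), Mul(-38, I, Pow(19, Rational(1, 2)))) = Mul(Add(Rational(4042, 7), -947), Mul(-38, I, Pow(19, Rational(1, 2)))) = Mul(Rational(-2587, 7), Mul(-38, I, Pow(19, Rational(1, 2)))) = Mul(Rational(98306, 7), I, Pow(19, Rational(1, 2)))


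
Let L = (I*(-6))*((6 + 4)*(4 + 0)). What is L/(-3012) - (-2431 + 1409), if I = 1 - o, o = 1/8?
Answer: 513079/502 ≈ 1022.1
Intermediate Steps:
o = ⅛ ≈ 0.12500
I = 7/8 (I = 1 - 1*⅛ = 1 - ⅛ = 7/8 ≈ 0.87500)
L = -210 (L = ((7/8)*(-6))*((6 + 4)*(4 + 0)) = -105*4/2 = -21/4*40 = -210)
L/(-3012) - (-2431 + 1409) = -210/(-3012) - (-2431 + 1409) = -210*(-1/3012) - 1*(-1022) = 35/502 + 1022 = 513079/502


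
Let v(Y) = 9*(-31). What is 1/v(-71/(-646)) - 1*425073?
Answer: -118595368/279 ≈ -4.2507e+5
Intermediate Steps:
v(Y) = -279
1/v(-71/(-646)) - 1*425073 = 1/(-279) - 1*425073 = -1/279 - 425073 = -118595368/279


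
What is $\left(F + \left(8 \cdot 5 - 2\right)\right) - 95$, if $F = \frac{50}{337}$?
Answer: $- \frac{19159}{337} \approx -56.852$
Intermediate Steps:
$F = \frac{50}{337}$ ($F = 50 \cdot \frac{1}{337} = \frac{50}{337} \approx 0.14837$)
$\left(F + \left(8 \cdot 5 - 2\right)\right) - 95 = \left(\frac{50}{337} + \left(8 \cdot 5 - 2\right)\right) - 95 = \left(\frac{50}{337} + \left(40 - 2\right)\right) - 95 = \left(\frac{50}{337} + 38\right) - 95 = \frac{12856}{337} - 95 = - \frac{19159}{337}$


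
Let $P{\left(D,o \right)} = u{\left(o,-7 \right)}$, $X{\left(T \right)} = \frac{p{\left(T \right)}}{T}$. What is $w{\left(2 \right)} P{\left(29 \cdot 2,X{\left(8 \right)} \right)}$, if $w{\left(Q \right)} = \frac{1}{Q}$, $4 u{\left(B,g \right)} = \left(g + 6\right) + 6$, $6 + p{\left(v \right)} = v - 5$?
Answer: $\frac{5}{8} \approx 0.625$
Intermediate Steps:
$p{\left(v \right)} = -11 + v$ ($p{\left(v \right)} = -6 + \left(v - 5\right) = -6 + \left(-5 + v\right) = -11 + v$)
$u{\left(B,g \right)} = 3 + \frac{g}{4}$ ($u{\left(B,g \right)} = \frac{\left(g + 6\right) + 6}{4} = \frac{\left(6 + g\right) + 6}{4} = \frac{12 + g}{4} = 3 + \frac{g}{4}$)
$X{\left(T \right)} = \frac{-11 + T}{T}$
$P{\left(D,o \right)} = \frac{5}{4}$ ($P{\left(D,o \right)} = 3 + \frac{1}{4} \left(-7\right) = 3 - \frac{7}{4} = \frac{5}{4}$)
$w{\left(2 \right)} P{\left(29 \cdot 2,X{\left(8 \right)} \right)} = \frac{1}{2} \cdot \frac{5}{4} = \frac{5}{8}$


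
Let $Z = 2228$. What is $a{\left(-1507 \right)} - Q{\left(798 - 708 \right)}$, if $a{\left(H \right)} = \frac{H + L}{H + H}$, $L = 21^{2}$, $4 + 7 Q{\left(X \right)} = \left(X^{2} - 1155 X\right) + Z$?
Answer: $\frac{141098113}{10549} \approx 13376.0$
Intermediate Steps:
$Q{\left(X \right)} = \frac{2224}{7} - 165 X + \frac{X^{2}}{7}$ ($Q{\left(X \right)} = - \frac{4}{7} + \frac{\left(X^{2} - 1155 X\right) + 2228}{7} = - \frac{4}{7} + \frac{2228 + X^{2} - 1155 X}{7} = - \frac{4}{7} + \left(\frac{2228}{7} - 165 X + \frac{X^{2}}{7}\right) = \frac{2224}{7} - 165 X + \frac{X^{2}}{7}$)
$L = 441$
$a{\left(H \right)} = \frac{441 + H}{2 H}$ ($a{\left(H \right)} = \frac{H + 441}{H + H} = \frac{441 + H}{2 H}$)
$a{\left(-1507 \right)} - Q{\left(798 - 708 \right)} = \frac{441 - 1507}{2 \left(-1507\right)} - \left(\frac{2224}{7} - 165 \left(798 - 708\right) + \frac{\left(798 - 708\right)^{2}}{7}\right) = \frac{1}{2} \left(- \frac{1}{1507}\right) \left(-1066\right) - \left(\frac{2224}{7} - 165 \left(798 - 708\right) + \frac{\left(798 - 708\right)^{2}}{7}\right) = \frac{533}{1507} - \left(\frac{2224}{7} - 14850 + \frac{90^{2}}{7}\right) = \frac{533}{1507} - \left(\frac{2224}{7} - 14850 + \frac{1}{7} \cdot 8100\right) = \frac{533}{1507} - \left(\frac{2224}{7} - 14850 + \frac{8100}{7}\right) = \frac{533}{1507} - - \frac{93626}{7} = \frac{533}{1507} + \frac{93626}{7} = \frac{141098113}{10549}$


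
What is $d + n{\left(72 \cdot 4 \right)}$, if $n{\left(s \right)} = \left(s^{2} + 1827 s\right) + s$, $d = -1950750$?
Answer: $-1341342$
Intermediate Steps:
$n{\left(s \right)} = s^{2} + 1828 s$
$d + n{\left(72 \cdot 4 \right)} = -1950750 + 72 \cdot 4 \left(1828 + 72 \cdot 4\right) = -1950750 + 288 \left(1828 + 288\right) = -1950750 + 288 \cdot 2116 = -1950750 + 609408 = -1341342$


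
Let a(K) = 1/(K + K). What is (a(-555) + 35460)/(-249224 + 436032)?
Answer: 39360599/207356880 ≈ 0.18982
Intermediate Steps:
a(K) = 1/(2*K)
(a(-555) + 35460)/(-249224 + 436032) = ((½)/(-555) + 35460)/(-249224 + 436032) = ((½)*(-1/555) + 35460)/186808 = (-1/1110 + 35460)*(1/186808) = (39360599/1110)*(1/186808) = 39360599/207356880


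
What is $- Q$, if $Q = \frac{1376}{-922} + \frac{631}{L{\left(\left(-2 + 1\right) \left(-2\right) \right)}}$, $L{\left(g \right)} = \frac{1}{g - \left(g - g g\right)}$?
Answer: $- \frac{1162876}{461} \approx -2522.5$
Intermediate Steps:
$L{\left(g \right)} = \frac{1}{g^{2}}$ ($L{\left(g \right)} = \frac{1}{g + \left(g^{2} - g\right)} = \frac{1}{g^{2}}$)
$Q = \frac{1162876}{461}$ ($Q = \frac{1376}{-922} + \frac{631}{\frac{1}{4 \left(-2 + 1\right)^{2}}} = 1376 \left(- \frac{1}{922}\right) + \frac{631}{\frac{1}{4}} = - \frac{688}{461} + \frac{631}{\frac{1}{4}} = - \frac{688}{461} + 631 \frac{1}{\frac{1}{4}} = - \frac{688}{461} + 631 \cdot 4 = - \frac{688}{461} + 2524 = \frac{1162876}{461} \approx 2522.5$)
$- Q = \left(-1\right) \frac{1162876}{461} = - \frac{1162876}{461}$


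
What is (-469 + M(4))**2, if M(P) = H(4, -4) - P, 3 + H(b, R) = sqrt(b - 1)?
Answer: (476 - sqrt(3))**2 ≈ 2.2493e+5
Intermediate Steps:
H(b, R) = -3 + sqrt(-1 + b) (H(b, R) = -3 + sqrt(b - 1) = -3 + sqrt(-1 + b))
M(P) = -3 + sqrt(3) - P (M(P) = (-3 + sqrt(-1 + 4)) - P = (-3 + sqrt(3)) - P = -3 + sqrt(3) - P)
(-469 + M(4))**2 = (-469 + (-3 + sqrt(3) - 1*4))**2 = (-469 + (-3 + sqrt(3) - 4))**2 = (-469 + (-7 + sqrt(3)))**2 = (-476 + sqrt(3))**2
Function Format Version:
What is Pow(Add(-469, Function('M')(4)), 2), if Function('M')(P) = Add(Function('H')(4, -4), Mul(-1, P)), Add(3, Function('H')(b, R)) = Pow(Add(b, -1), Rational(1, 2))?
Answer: Pow(Add(476, Mul(-1, Pow(3, Rational(1, 2)))), 2) ≈ 2.2493e+5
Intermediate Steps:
Function('H')(b, R) = Add(-3, Pow(Add(-1, b), Rational(1, 2))) (Function('H')(b, R) = Add(-3, Pow(Add(b, -1), Rational(1, 2))) = Add(-3, Pow(Add(-1, b), Rational(1, 2))))
Function('M')(P) = Add(-3, Pow(3, Rational(1, 2)), Mul(-1, P)) (Function('M')(P) = Add(Add(-3, Pow(Add(-1, 4), Rational(1, 2))), Mul(-1, P)) = Add(Add(-3, Pow(3, Rational(1, 2))), Mul(-1, P)) = Add(-3, Pow(3, Rational(1, 2)), Mul(-1, P)))
Pow(Add(-469, Function('M')(4)), 2) = Pow(Add(-469, Add(-3, Pow(3, Rational(1, 2)), Mul(-1, 4))), 2) = Pow(Add(-469, Add(-3, Pow(3, Rational(1, 2)), -4)), 2) = Pow(Add(-469, Add(-7, Pow(3, Rational(1, 2)))), 2) = Pow(Add(-476, Pow(3, Rational(1, 2))), 2)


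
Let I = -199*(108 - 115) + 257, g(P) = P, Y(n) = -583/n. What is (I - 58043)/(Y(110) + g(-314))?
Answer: 563930/3193 ≈ 176.61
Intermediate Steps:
I = 1650 (I = -199*(-7) + 257 = 1393 + 257 = 1650)
(I - 58043)/(Y(110) + g(-314)) = (1650 - 58043)/(-583/110 - 314) = -56393/(-583*1/110 - 314) = -56393/(-53/10 - 314) = -56393/(-3193/10) = -56393*(-10/3193) = 563930/3193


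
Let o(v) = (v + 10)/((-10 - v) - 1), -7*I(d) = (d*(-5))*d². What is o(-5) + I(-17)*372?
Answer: -54829115/42 ≈ -1.3055e+6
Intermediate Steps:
I(d) = 5*d³/7 (I(d) = -d*(-5)*d²/7 = -(-5*d)*d²/7 = -(-5)*d³/7 = 5*d³/7)
o(v) = (10 + v)/(-11 - v)
o(-5) + I(-17)*372 = (-10 - 1*(-5))/(11 - 5) + ((5/7)*(-17)³)*372 = (-10 + 5)/6 + ((5/7)*(-4913))*372 = (⅙)*(-5) - 24565/7*372 = -⅚ - 9138180/7 = -54829115/42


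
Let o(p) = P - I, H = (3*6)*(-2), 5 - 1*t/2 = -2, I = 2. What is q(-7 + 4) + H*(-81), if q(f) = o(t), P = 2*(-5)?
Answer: 2904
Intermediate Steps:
P = -10
t = 14 (t = 10 - 2*(-2) = 10 + 4 = 14)
H = -36 (H = 18*(-2) = -36)
o(p) = -12 (o(p) = -10 - 1*2 = -10 - 2 = -12)
q(f) = -12
q(-7 + 4) + H*(-81) = -12 - 36*(-81) = -12 + 2916 = 2904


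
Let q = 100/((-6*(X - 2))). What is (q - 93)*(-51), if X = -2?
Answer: 9061/2 ≈ 4530.5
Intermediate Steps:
q = 25/6 (q = 100/((-6*(-2 - 2))) = 100/((-6*(-4))) = 100/24 = 100*(1/24) = 25/6 ≈ 4.1667)
(q - 93)*(-51) = (25/6 - 93)*(-51) = -533/6*(-51) = 9061/2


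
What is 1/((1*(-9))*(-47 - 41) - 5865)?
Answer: -1/5073 ≈ -0.00019712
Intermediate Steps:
1/((1*(-9))*(-47 - 41) - 5865) = 1/(-9*(-88) - 5865) = 1/(792 - 5865) = 1/(-5073) = -1/5073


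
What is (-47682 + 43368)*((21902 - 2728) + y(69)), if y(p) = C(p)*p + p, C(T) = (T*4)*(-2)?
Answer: 81297330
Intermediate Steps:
C(T) = -8*T (C(T) = (4*T)*(-2) = -8*T)
y(p) = p - 8*p² (y(p) = (-8*p)*p + p = -8*p² + p = p - 8*p²)
(-47682 + 43368)*((21902 - 2728) + y(69)) = (-47682 + 43368)*((21902 - 2728) + 69*(1 - 8*69)) = -4314*(19174 + 69*(1 - 552)) = -4314*(19174 + 69*(-551)) = -4314*(19174 - 38019) = -4314*(-18845) = 81297330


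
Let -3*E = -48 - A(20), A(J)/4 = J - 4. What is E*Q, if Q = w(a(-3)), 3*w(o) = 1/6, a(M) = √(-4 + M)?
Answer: 56/27 ≈ 2.0741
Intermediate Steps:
A(J) = -16 + 4*J (A(J) = 4*(J - 4) = 4*(-4 + J) = -16 + 4*J)
w(o) = 1/18 (w(o) = (⅓)/6 = (⅓)*(⅙) = 1/18)
E = 112/3 (E = -(-48 - (-16 + 4*20))/3 = -(-48 - (-16 + 80))/3 = -(-48 - 1*64)/3 = -(-48 - 64)/3 = -⅓*(-112) = 112/3 ≈ 37.333)
Q = 1/18 ≈ 0.055556
E*Q = (112/3)*(1/18) = 56/27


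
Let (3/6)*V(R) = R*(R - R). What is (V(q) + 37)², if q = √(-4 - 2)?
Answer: 1369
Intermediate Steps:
q = I*√6 (q = √(-6) = I*√6 ≈ 2.4495*I)
V(R) = 0 (V(R) = 2*(R*(R - R)) = 2*(R*0) = 2*0 = 0)
(V(q) + 37)² = (0 + 37)² = 37² = 1369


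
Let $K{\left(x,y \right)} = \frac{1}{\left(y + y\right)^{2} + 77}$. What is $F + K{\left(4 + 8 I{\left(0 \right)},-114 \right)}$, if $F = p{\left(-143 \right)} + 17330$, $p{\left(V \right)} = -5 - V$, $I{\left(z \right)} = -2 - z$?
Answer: $\frac{909401549}{52061} \approx 17468.0$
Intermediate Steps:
$K{\left(x,y \right)} = \frac{1}{77 + 4 y^{2}}$ ($K{\left(x,y \right)} = \frac{1}{\left(2 y\right)^{2} + 77} = \frac{1}{4 y^{2} + 77} = \frac{1}{77 + 4 y^{2}}$)
$F = 17468$ ($F = \left(-5 - -143\right) + 17330 = \left(-5 + 143\right) + 17330 = 138 + 17330 = 17468$)
$F + K{\left(4 + 8 I{\left(0 \right)},-114 \right)} = 17468 + \frac{1}{77 + 4 \left(-114\right)^{2}} = 17468 + \frac{1}{77 + 4 \cdot 12996} = 17468 + \frac{1}{77 + 51984} = 17468 + \frac{1}{52061} = \frac{909401549}{52061}$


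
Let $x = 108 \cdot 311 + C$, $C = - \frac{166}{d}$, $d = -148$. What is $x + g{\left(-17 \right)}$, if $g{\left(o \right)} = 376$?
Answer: $\frac{2513419}{74} \approx 33965.0$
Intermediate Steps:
$C = \frac{83}{74}$ ($C = - \frac{166}{-148} = \left(-166\right) \left(- \frac{1}{148}\right) = \frac{83}{74} \approx 1.1216$)
$x = \frac{2485595}{74}$ ($x = 108 \cdot 311 + \frac{83}{74} = 33588 + \frac{83}{74} = \frac{2485595}{74} \approx 33589.0$)
$x + g{\left(-17 \right)} = \frac{2485595}{74} + 376 = \frac{2513419}{74}$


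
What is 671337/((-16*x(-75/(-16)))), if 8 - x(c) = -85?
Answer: -223779/496 ≈ -451.17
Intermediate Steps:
x(c) = 93 (x(c) = 8 - 1*(-85) = 8 + 85 = 93)
671337/((-16*x(-75/(-16)))) = 671337/((-16*93)) = 671337/(-1488) = 671337*(-1/1488) = -223779/496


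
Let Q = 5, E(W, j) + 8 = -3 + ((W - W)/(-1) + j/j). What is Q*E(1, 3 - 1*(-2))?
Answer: -50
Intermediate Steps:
E(W, j) = -10 (E(W, j) = -8 + (-3 + ((W - W)/(-1) + j/j)) = -8 + (-3 + (0*(-1) + 1)) = -8 + (-3 + (0 + 1)) = -8 + (-3 + 1) = -8 - 2 = -10)
Q*E(1, 3 - 1*(-2)) = 5*(-10) = -50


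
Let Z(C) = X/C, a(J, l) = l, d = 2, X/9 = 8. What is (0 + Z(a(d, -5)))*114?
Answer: -8208/5 ≈ -1641.6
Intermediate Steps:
X = 72 (X = 9*8 = 72)
Z(C) = 72/C
(0 + Z(a(d, -5)))*114 = (0 + 72/(-5))*114 = (0 + 72*(-⅕))*114 = (0 - 72/5)*114 = -72/5*114 = -8208/5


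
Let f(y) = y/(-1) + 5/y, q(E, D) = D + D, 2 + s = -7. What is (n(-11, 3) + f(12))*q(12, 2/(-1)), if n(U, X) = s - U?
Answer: 115/3 ≈ 38.333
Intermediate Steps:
s = -9 (s = -2 - 7 = -9)
n(U, X) = -9 - U
q(E, D) = 2*D
f(y) = -y + 5/y (f(y) = y*(-1) + 5/y = -y + 5/y)
(n(-11, 3) + f(12))*q(12, 2/(-1)) = ((-9 - 1*(-11)) + (-1*12 + 5/12))*(2*(2/(-1))) = ((-9 + 11) + (-12 + 5*(1/12)))*(2*(2*(-1))) = (2 + (-12 + 5/12))*(2*(-2)) = (2 - 139/12)*(-4) = -115/12*(-4) = 115/3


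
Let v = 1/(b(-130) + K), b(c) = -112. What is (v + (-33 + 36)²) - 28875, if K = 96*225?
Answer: -620272607/21488 ≈ -28866.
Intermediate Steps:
K = 21600
v = 1/21488 (v = 1/(-112 + 21600) = 1/21488 ≈ 4.6538e-5)
(v + (-33 + 36)²) - 28875 = (1/21488 + (-33 + 36)²) - 28875 = (1/21488 + 3²) - 28875 = (1/21488 + 9) - 28875 = 193393/21488 - 28875 = -620272607/21488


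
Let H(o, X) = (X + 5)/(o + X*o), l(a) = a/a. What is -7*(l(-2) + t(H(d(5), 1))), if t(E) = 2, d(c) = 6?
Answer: -21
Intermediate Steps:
l(a) = 1
H(o, X) = (5 + X)/(o + X*o)
-7*(l(-2) + t(H(d(5), 1))) = -7*(1 + 2) = -7*3 = -21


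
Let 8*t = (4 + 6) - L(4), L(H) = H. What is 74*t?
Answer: 111/2 ≈ 55.500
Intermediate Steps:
t = 3/4 (t = ((4 + 6) - 1*4)/8 = (10 - 4)/8 = (1/8)*6 = 3/4 ≈ 0.75000)
74*t = 74*(3/4) = 111/2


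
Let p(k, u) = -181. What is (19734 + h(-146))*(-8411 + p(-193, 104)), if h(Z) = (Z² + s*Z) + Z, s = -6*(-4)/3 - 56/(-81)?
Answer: -9194700160/27 ≈ -3.4054e+8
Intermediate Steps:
s = 704/81 (s = 24*(⅓) - 56*(-1/81) = 8 + 56/81 = 704/81 ≈ 8.6914)
h(Z) = Z² + 785*Z/81 (h(Z) = (Z² + 704*Z/81) + Z = Z² + 785*Z/81)
(19734 + h(-146))*(-8411 + p(-193, 104)) = (19734 + (1/81)*(-146)*(785 + 81*(-146)))*(-8411 - 181) = (19734 + (1/81)*(-146)*(785 - 11826))*(-8592) = (19734 + (1/81)*(-146)*(-11041))*(-8592) = (19734 + 1611986/81)*(-8592) = (3210440/81)*(-8592) = -9194700160/27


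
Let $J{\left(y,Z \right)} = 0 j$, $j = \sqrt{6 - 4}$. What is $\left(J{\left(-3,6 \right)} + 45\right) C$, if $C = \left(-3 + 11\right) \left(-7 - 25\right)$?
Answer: $-11520$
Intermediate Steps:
$j = \sqrt{2} \approx 1.4142$
$C = -256$ ($C = 8 \left(-32\right) = -256$)
$J{\left(y,Z \right)} = 0$ ($J{\left(y,Z \right)} = 0 \sqrt{2} = 0$)
$\left(J{\left(-3,6 \right)} + 45\right) C = \left(0 + 45\right) \left(-256\right) = 45 \left(-256\right) = -11520$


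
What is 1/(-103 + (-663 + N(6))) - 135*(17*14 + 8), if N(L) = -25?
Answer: -26269111/791 ≈ -33210.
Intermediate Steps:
1/(-103 + (-663 + N(6))) - 135*(17*14 + 8) = 1/(-103 + (-663 - 25)) - 135*(17*14 + 8) = 1/(-103 - 688) - 135*(238 + 8) = 1/(-791) - 135*246 = -1/791 - 33210 = -26269111/791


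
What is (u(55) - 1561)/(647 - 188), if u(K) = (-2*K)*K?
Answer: -2537/153 ≈ -16.582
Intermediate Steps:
u(K) = -2*K²
(u(55) - 1561)/(647 - 188) = (-2*55² - 1561)/(647 - 188) = (-2*3025 - 1561)/459 = (-6050 - 1561)*(1/459) = -7611*1/459 = -2537/153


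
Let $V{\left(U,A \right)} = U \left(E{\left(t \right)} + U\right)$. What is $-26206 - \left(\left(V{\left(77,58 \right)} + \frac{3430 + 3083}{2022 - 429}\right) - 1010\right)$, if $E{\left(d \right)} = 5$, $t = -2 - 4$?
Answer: $- \frac{16733981}{531} \approx -31514.0$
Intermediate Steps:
$t = -6$
$V{\left(U,A \right)} = U \left(5 + U\right)$
$-26206 - \left(\left(V{\left(77,58 \right)} + \frac{3430 + 3083}{2022 - 429}\right) - 1010\right) = -26206 - \left(\left(77 \left(5 + 77\right) + \frac{3430 + 3083}{2022 - 429}\right) - 1010\right) = -26206 - \left(\left(77 \cdot 82 + \frac{6513}{1593}\right) - 1010\right) = -26206 - \left(\left(6314 + 6513 \cdot \frac{1}{1593}\right) - 1010\right) = -26206 - \left(\left(6314 + \frac{2171}{531}\right) - 1010\right) = -26206 - \left(\frac{3354905}{531} - 1010\right) = -26206 - \frac{2818595}{531} = - \frac{16733981}{531}$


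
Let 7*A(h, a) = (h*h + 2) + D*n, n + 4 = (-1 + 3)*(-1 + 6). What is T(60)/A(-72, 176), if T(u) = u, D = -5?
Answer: 105/1289 ≈ 0.081458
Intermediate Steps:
n = 6 (n = -4 + (-1 + 3)*(-1 + 6) = -4 + 2*5 = -4 + 10 = 6)
A(h, a) = -4 + h²/7 (A(h, a) = ((h*h + 2) - 5*6)/7 = ((h² + 2) - 30)/7 = ((2 + h²) - 30)/7 = (-28 + h²)/7 = -4 + h²/7)
T(60)/A(-72, 176) = 60/(-4 + (⅐)*(-72)²) = 60/(-4 + (⅐)*5184) = 60/(-4 + 5184/7) = 60/(5156/7) = 60*(7/5156) = 105/1289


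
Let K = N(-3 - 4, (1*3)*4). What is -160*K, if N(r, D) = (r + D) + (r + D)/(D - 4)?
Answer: -900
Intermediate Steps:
N(r, D) = D + r + (D + r)/(-4 + D) (N(r, D) = (D + r) + (D + r)/(-4 + D) = D + r + (D + r)/(-4 + D))
K = 45/8 (K = (((1*3)*4)² - 3*1*3*4 - 3*(-3 - 4) + ((1*3)*4)*(-3 - 4))/(-4 + (1*3)*4) = ((3*4)² - 9*4 - 3*(-7) + (3*4)*(-7))/(-4 + 3*4) = (12² - 3*12 + 21 + 12*(-7))/(-4 + 12) = (144 - 36 + 21 - 84)/8 = (⅛)*45 = 45/8 ≈ 5.6250)
-160*K = -160*45/8 = -900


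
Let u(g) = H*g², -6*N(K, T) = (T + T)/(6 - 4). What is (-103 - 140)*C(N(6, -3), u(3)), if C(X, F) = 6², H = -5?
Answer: -8748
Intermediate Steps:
N(K, T) = -T/6 (N(K, T) = -(T + T)/(6*(6 - 4)) = -2*T/(6*2) = -T/6)
u(g) = -5*g²
C(X, F) = 36
(-103 - 140)*C(N(6, -3), u(3)) = (-103 - 140)*36 = -243*36 = -8748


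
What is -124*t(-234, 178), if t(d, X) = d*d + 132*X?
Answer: -9703248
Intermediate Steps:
t(d, X) = d**2 + 132*X
-124*t(-234, 178) = -124*((-234)**2 + 132*178) = -124*(54756 + 23496) = -124*78252 = -9703248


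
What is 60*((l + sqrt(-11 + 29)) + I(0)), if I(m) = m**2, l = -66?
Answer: -3960 + 180*sqrt(2) ≈ -3705.4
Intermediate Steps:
60*((l + sqrt(-11 + 29)) + I(0)) = 60*((-66 + sqrt(-11 + 29)) + 0**2) = 60*((-66 + sqrt(18)) + 0) = 60*((-66 + 3*sqrt(2)) + 0) = 60*(-66 + 3*sqrt(2)) = -3960 + 180*sqrt(2)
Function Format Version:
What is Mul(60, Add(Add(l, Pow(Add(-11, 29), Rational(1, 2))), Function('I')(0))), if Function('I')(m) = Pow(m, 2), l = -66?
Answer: Add(-3960, Mul(180, Pow(2, Rational(1, 2)))) ≈ -3705.4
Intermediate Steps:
Mul(60, Add(Add(l, Pow(Add(-11, 29), Rational(1, 2))), Function('I')(0))) = Mul(60, Add(Add(-66, Pow(Add(-11, 29), Rational(1, 2))), Pow(0, 2))) = Mul(60, Add(Add(-66, Pow(18, Rational(1, 2))), 0)) = Mul(60, Add(Add(-66, Mul(3, Pow(2, Rational(1, 2)))), 0)) = Mul(60, Add(-66, Mul(3, Pow(2, Rational(1, 2))))) = Add(-3960, Mul(180, Pow(2, Rational(1, 2))))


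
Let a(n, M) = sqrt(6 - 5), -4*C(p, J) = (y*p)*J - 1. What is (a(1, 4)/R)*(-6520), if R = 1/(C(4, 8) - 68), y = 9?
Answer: 911170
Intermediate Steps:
C(p, J) = 1/4 - 9*J*p/4 (C(p, J) = -((9*p)*J - 1)/4 = -(9*J*p - 1)/4 = -(-1 + 9*J*p)/4 = 1/4 - 9*J*p/4)
a(n, M) = 1 (a(n, M) = sqrt(1) = 1)
R = -4/559 (R = 1/((1/4 - 9/4*8*4) - 68) = 1/((1/4 - 72) - 68) = 1/(-287/4 - 68) = 1/(-559/4) = -4/559 ≈ -0.0071556)
(a(1, 4)/R)*(-6520) = (1/(-4/559))*(-6520) = -559/4*1*(-6520) = -559/4*(-6520) = 911170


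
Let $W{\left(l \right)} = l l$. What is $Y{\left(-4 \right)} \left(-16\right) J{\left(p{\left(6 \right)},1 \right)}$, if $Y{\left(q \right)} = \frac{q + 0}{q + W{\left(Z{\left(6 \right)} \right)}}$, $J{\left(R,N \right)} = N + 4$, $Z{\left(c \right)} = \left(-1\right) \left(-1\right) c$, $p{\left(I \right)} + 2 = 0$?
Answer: $10$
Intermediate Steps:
$p{\left(I \right)} = -2$ ($p{\left(I \right)} = -2 + 0 = -2$)
$Z{\left(c \right)} = c$ ($Z{\left(c \right)} = 1 c = c$)
$W{\left(l \right)} = l^{2}$
$J{\left(R,N \right)} = 4 + N$
$Y{\left(q \right)} = \frac{q}{36 + q}$ ($Y{\left(q \right)} = \frac{q + 0}{q + 6^{2}} = \frac{q}{q + 36} = \frac{q}{36 + q}$)
$Y{\left(-4 \right)} \left(-16\right) J{\left(p{\left(6 \right)},1 \right)} = - \frac{4}{36 - 4} \left(-16\right) \left(4 + 1\right) = - \frac{4}{32} \left(-16\right) 5 = \left(-4\right) \frac{1}{32} \left(-16\right) 5 = \left(- \frac{1}{8}\right) \left(-16\right) 5 = 2 \cdot 5 = 10$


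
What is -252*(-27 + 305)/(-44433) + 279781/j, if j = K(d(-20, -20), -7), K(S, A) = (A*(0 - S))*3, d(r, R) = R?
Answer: -1378009517/2073540 ≈ -664.57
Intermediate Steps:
K(S, A) = -3*A*S (K(S, A) = (A*(-S))*3 = -A*S*3 = -3*A*S)
j = -420 (j = -3*(-7)*(-20) = -420)
-252*(-27 + 305)/(-44433) + 279781/j = -252*(-27 + 305)/(-44433) + 279781/(-420) = -252*278*(-1/44433) + 279781*(-1/420) = -70056*(-1/44433) - 279781/420 = 7784/4937 - 279781/420 = -1378009517/2073540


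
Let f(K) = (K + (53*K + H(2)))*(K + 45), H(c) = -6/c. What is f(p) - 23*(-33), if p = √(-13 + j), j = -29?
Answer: -1644 + 2427*I*√42 ≈ -1644.0 + 15729.0*I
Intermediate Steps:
p = I*√42 (p = √(-13 - 29) = √(-42) = I*√42 ≈ 6.4807*I)
f(K) = (-3 + 54*K)*(45 + K) (f(K) = (K + (53*K - 6/2))*(K + 45) = (K + (53*K - 6*½))*(45 + K) = (K + (53*K - 3))*(45 + K) = (K + (-3 + 53*K))*(45 + K) = (-3 + 54*K)*(45 + K))
f(p) - 23*(-33) = (-135 + 54*(I*√42)² + 2427*(I*√42)) - 23*(-33) = (-135 + 54*(-42) + 2427*I*√42) + 759 = (-135 - 2268 + 2427*I*√42) + 759 = (-2403 + 2427*I*√42) + 759 = -1644 + 2427*I*√42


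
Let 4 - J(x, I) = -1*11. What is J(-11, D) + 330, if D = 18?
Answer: 345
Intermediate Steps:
J(x, I) = 15 (J(x, I) = 4 - (-1)*11 = 4 - 1*(-11) = 4 + 11 = 15)
J(-11, D) + 330 = 15 + 330 = 345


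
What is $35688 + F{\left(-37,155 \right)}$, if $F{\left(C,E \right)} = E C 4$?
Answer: $12748$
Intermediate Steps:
$F{\left(C,E \right)} = 4 C E$ ($F{\left(C,E \right)} = C E 4 = 4 C E$)
$35688 + F{\left(-37,155 \right)} = 35688 + 4 \left(-37\right) 155 = 35688 - 22940 = 12748$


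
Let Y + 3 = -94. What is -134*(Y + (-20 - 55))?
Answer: 23048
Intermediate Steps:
Y = -97 (Y = -3 - 94 = -97)
-134*(Y + (-20 - 55)) = -134*(-97 + (-20 - 55)) = -134*(-97 - 75) = -134*(-172) = 23048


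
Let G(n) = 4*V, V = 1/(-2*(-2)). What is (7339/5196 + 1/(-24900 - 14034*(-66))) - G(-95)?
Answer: 114724006/278163963 ≈ 0.41243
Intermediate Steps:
V = ¼ (V = 1/4 = ¼ ≈ 0.25000)
G(n) = 1 (G(n) = 4*(¼) = 1)
(7339/5196 + 1/(-24900 - 14034*(-66))) - G(-95) = (7339/5196 + 1/(-24900 - 14034*(-66))) - 1*1 = (7339*(1/5196) - 1/66/(-38934)) - 1 = (7339/5196 - 1/38934*(-1/66)) - 1 = (7339/5196 + 1/2569644) - 1 = 392887969/278163963 - 1 = 114724006/278163963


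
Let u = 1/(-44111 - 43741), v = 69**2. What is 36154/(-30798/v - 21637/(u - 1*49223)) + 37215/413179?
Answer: -67532520309758733848/11262260420704267 ≈ -5996.4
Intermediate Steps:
v = 4761
u = -1/87852 (u = 1/(-87852) = -1/87852 ≈ -1.1383e-5)
36154/(-30798/v - 21637/(u - 1*49223)) + 37215/413179 = 36154/(-30798/4761 - 21637/(-1/87852 - 1*49223)) + 37215/413179 = 36154/(-30798*1/4761 - 21637/(-1/87852 - 49223)) + 37215*(1/413179) = 36154/(-3422/529 - 21637/(-4324338997/87852)) + 37215/413179 = 36154/(-3422/529 - 21637*(-87852/4324338997)) + 37215/413179 = 36154/(-3422/529 + 172804884/393121727) + 37215/413179 = 36154/(-54515163746/9041799721) + 37215/413179 = 36154*(-9041799721/54515163746) + 37215/413179 = -163448613556517/27257581873 + 37215/413179 = -67532520309758733848/11262260420704267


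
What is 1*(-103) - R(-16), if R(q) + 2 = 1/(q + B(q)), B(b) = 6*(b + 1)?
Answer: -10705/106 ≈ -100.99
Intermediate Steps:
B(b) = 6 + 6*b (B(b) = 6*(1 + b) = 6 + 6*b)
R(q) = -2 + 1/(6 + 7*q) (R(q) = -2 + 1/(q + (6 + 6*q)) = -2 + 1/(6 + 7*q))
1*(-103) - R(-16) = 1*(-103) - (-11 - 14*(-16))/(6 + 7*(-16)) = -103 - (-11 + 224)/(6 - 112) = -103 - 213/(-106) = -103 - (-1)*213/106 = -103 - 1*(-213/106) = -103 + 213/106 = -10705/106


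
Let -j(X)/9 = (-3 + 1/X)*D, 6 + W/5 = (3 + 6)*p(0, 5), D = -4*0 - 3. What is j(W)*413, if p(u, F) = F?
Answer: -2170728/65 ≈ -33396.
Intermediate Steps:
D = -3 (D = 0 - 3 = -3)
W = 195 (W = -30 + 5*((3 + 6)*5) = -30 + 5*(9*5) = -30 + 5*45 = -30 + 225 = 195)
j(X) = -81 + 27/X (j(X) = -9*(-3 + 1/X)*(-3) = -9*(9 - 3/X) = -81 + 27/X)
j(W)*413 = (-81 + 27/195)*413 = (-81 + 27*(1/195))*413 = (-81 + 9/65)*413 = -5256/65*413 = -2170728/65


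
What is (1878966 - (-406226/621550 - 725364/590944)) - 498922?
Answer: 63361570972189043/45912655400 ≈ 1.3800e+6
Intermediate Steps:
(1878966 - (-406226/621550 - 725364/590944)) - 498922 = (1878966 - (-406226*1/621550 - 725364*1/590944)) - 498922 = (1878966 - (-203113/310775 - 181341/147736)) - 498922 = (1878966 - 1*(-86363351443/45912655400)) - 498922 = (1878966 + 86363351443/45912655400) - 498922 = 86268404829667843/45912655400 - 498922 = 63361570972189043/45912655400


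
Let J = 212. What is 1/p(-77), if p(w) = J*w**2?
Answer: 1/1256948 ≈ 7.9558e-7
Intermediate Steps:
p(w) = 212*w**2
1/p(-77) = 1/(212*(-77)**2) = 1/(212*5929) = 1/1256948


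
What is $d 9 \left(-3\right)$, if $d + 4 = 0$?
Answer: $108$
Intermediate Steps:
$d = -4$ ($d = -4 + 0 = -4$)
$d 9 \left(-3\right) = \left(-4\right) 9 \left(-3\right) = \left(-36\right) \left(-3\right) = 108$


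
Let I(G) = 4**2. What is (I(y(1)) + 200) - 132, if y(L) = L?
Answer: 84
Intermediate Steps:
I(G) = 16
(I(y(1)) + 200) - 132 = (16 + 200) - 132 = 216 - 132 = 84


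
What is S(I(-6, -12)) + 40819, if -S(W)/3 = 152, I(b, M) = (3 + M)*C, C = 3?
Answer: 40363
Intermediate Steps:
I(b, M) = 9 + 3*M (I(b, M) = (3 + M)*3 = 9 + 3*M)
S(W) = -456 (S(W) = -3*152 = -456)
S(I(-6, -12)) + 40819 = -456 + 40819 = 40363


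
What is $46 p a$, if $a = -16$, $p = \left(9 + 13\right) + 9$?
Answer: $-22816$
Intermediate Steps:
$p = 31$ ($p = 22 + 9 = 31$)
$46 p a = 46 \cdot 31 \left(-16\right) = 1426 \left(-16\right) = -22816$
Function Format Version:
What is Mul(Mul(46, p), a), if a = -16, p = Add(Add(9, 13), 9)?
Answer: -22816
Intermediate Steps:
p = 31 (p = Add(22, 9) = 31)
Mul(Mul(46, p), a) = Mul(Mul(46, 31), -16) = Mul(1426, -16) = -22816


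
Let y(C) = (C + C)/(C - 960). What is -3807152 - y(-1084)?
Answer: -1945455214/511 ≈ -3.8072e+6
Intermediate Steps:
y(C) = 2*C/(-960 + C) (y(C) = (2*C)/(-960 + C) = 2*C/(-960 + C))
-3807152 - y(-1084) = -3807152 - 2*(-1084)/(-960 - 1084) = -3807152 - 2*(-1084)/(-2044) = -3807152 - 2*(-1084)*(-1)/2044 = -3807152 - 1*542/511 = -3807152 - 542/511 = -1945455214/511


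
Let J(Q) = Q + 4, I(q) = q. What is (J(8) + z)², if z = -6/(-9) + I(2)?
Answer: 1936/9 ≈ 215.11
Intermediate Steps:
J(Q) = 4 + Q
z = 8/3 (z = -6/(-9) + 2 = -6*(-⅑) + 2 = ⅔ + 2 = 8/3 ≈ 2.6667)
(J(8) + z)² = ((4 + 8) + 8/3)² = (12 + 8/3)² = (44/3)² = 1936/9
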